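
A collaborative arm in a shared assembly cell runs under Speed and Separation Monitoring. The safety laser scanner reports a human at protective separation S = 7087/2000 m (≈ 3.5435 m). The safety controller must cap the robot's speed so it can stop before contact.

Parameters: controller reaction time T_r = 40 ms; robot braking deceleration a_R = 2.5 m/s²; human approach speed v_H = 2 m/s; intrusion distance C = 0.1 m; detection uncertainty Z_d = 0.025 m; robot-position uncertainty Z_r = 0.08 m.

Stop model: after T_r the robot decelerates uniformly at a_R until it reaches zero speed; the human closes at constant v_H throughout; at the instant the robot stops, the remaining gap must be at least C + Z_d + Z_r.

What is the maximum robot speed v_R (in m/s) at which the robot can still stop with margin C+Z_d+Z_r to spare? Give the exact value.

at the boundary: (1/5)·v² + (21/25)·v + (-6517/2000) = 0
  disc = (21/25)² − 4·(1/5)·(-6517/2000) = 8281/2500 ; √disc = 91/50
  v_R = (−(21/25) + 91/50) / (2·(1/5)) = 49/20 m/s
check:
T_s = v_R/a_R = (49/20)/(5/2) = 0.9800 s
robot in T_r: 2.4500·0.0400 = 0.0980 m
robot covers 2.4500·0.9800 − ½·2.5000·0.9800² = 1.2005 m while stopping
human closes 2.0000·1.0200 = 2.0400 m
C+Z_d+Z_r = 0.1000+0.0250+0.0800 = 0.2050 m
sum ≈ 0.0980+1.2005+2.0400+0.2050 ≈ 3.5435 m = S ✓

v_R_max = 49/20 m/s = 2.4500 m/s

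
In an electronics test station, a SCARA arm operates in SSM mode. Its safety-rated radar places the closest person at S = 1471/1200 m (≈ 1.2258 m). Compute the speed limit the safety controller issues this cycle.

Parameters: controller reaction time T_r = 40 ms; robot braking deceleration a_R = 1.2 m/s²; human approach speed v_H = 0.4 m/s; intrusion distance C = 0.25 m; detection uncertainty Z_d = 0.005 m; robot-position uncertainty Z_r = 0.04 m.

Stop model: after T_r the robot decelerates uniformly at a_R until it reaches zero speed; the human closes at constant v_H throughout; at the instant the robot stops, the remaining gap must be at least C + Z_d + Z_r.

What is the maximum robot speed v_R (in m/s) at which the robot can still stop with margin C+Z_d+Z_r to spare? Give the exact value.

at the boundary: (5/12)·v² + (28/75)·v + (-5489/6000) = 0
  disc = (28/75)² − 4·(5/12)·(-5489/6000) = 16641/10000 ; √disc = 129/100
  v_R = (−(28/75) + 129/100) / (2·(5/12)) = 11/10 m/s
check:
stop time T_s = (11/10)/(6/5) = 0.9167 s
robot covers v_R·T_r = 1.1000·0.0400 = 0.0440 m before braking
robot under decel: 1.1000²/(2·1.2000) = 0.5042 m
person approaches 0.4000·(0.0400+0.9167) = 0.3827 m
residual clearance needed = 0.2500+0.0050+0.0400 = 0.2950 m
sum ≈ 0.0440+0.5042+0.3827+0.2950 ≈ 1.2258 m = S ✓

v_R_max = 11/10 m/s = 1.1000 m/s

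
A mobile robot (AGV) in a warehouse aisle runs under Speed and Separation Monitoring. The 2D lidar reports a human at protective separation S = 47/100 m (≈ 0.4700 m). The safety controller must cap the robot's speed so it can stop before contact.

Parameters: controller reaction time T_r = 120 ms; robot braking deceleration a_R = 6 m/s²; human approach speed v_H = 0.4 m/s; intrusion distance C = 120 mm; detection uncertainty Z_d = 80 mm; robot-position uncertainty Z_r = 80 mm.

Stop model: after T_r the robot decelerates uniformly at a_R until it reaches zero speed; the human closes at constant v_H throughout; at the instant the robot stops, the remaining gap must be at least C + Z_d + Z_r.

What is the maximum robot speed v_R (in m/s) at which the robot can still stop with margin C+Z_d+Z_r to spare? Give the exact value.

v_R_max = 3/5 m/s = 0.6000 m/s

quadratic (1/12)·v² + (14/75)·v + (-71/500) = 0
  disc = (14/75)² − 4·(1/12)·(-71/500) = 1849/22500 ; √disc = 43/150
  v_R = (−(14/75) + 43/150) / (2·(1/12)) = 3/5 m/s
check:
stop time T_s = (3/5)/6 = 0.1000 s
reaction-phase robot travel = 0.6000·0.1200 = 0.0720 m
braking distance = 0.6000²/(2·6.0000) = 0.0300 m
person approaches 0.4000·(0.1200+0.1000) = 0.0880 m
margins: 0.1200+0.0800+0.0800 = 0.2800 m
sum ≈ 0.0720+0.0300+0.0880+0.2800 ≈ 0.4700 m = S ✓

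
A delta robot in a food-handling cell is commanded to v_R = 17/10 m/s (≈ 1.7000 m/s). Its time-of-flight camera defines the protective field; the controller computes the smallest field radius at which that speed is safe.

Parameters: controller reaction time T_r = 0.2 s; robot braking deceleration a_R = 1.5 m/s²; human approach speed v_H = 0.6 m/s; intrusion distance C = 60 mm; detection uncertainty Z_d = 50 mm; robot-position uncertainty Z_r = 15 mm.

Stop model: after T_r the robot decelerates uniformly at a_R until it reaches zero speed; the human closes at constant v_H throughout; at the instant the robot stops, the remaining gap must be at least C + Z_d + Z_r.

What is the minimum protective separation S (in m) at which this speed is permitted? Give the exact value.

S_min = 1337/600 m = 2.2283 m

T_s = v_R/a_R = (17/10)/(3/2) = 1.1333 s
robot covers v_R·T_r = 1.7000·0.2000 = 0.3400 m before braking
robot covers 1.7000·1.1333 − ½·1.5000·1.1333² = 0.9633 m while stopping
person approaches 0.6000·(0.2000+1.1333) = 0.8000 m
margins: 0.0600+0.0500+0.0150 = 0.1250 m
S_min ≈ 0.3400+0.9633+0.8000+0.1250  ⇒  S_min = 1337/600 m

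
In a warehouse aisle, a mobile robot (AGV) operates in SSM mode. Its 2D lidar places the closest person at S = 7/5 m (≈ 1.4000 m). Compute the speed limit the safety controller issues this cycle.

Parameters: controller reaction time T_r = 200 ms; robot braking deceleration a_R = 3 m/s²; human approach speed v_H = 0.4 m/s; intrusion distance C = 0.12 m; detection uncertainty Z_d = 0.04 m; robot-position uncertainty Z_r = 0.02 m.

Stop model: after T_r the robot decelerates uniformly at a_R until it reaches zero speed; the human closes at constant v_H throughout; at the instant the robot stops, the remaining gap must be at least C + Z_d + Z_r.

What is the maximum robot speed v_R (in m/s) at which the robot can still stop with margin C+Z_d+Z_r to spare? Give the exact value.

collect terms ⇒ (1/6)·v_R² + (1/3)·v_R + (-57/50) = 0
  disc = (1/3)² − 4·(1/6)·(-57/50) = 196/225 ; √disc = 14/15
  v_R = (−(1/3) + 14/15) / (2·(1/6)) = 9/5 m/s
check:
stop time T_s = (9/5)/3 = 0.6000 s
robot covers v_R·T_r = 1.8000·0.2000 = 0.3600 m before braking
robot covers 1.8000·0.6000 − ½·3.0000·0.6000² = 0.5400 m while stopping
human over T_r+T_s: 0.4000·(0.2000+0.6000) = 0.3200 m
C+Z_d+Z_r = 0.1200+0.0400+0.0200 = 0.1800 m
sum ≈ 0.3600+0.5400+0.3200+0.1800 ≈ 1.4000 m = S ✓

v_R_max = 9/5 m/s = 1.8000 m/s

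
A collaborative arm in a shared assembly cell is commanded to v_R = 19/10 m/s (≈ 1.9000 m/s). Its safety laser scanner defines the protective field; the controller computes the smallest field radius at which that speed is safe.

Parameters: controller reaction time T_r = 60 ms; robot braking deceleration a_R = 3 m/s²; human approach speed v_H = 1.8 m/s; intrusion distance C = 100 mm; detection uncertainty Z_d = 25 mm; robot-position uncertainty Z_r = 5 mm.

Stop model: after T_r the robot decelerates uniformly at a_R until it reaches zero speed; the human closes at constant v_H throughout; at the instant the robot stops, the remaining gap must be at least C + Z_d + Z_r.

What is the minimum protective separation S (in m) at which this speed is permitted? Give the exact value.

T_s = v_R/a_R = (19/10)/3 = 0.6333 s
robot covers v_R·T_r = 1.9000·0.0600 = 0.1140 m before braking
robot under decel: 1.9000²/(2·3.0000) = 0.6017 m
human over T_r+T_s: 1.8000·(0.0600+0.6333) = 1.2480 m
residual clearance needed = 0.1000+0.0250+0.0050 = 0.1300 m
S_min ≈ 0.1140+0.6017+1.2480+0.1300  ⇒  S_min = 6281/3000 m

S_min = 6281/3000 m = 2.0937 m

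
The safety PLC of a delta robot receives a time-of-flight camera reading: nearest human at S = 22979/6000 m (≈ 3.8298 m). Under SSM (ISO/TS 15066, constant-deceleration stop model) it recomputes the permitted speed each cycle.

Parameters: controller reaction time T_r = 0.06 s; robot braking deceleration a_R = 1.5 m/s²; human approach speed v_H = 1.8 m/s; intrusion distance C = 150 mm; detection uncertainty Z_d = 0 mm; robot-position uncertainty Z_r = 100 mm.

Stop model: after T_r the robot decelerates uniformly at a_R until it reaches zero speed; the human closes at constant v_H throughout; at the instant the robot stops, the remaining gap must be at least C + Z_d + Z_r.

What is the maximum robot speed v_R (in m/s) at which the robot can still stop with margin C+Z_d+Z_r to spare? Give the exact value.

collect terms ⇒ (1/3)·v_R² + (63/50)·v_R + (-20831/6000) = 0
  disc = (63/50)² − 4·(1/3)·(-20831/6000) = 34969/5625 ; √disc = 187/75
  v_R = (−(63/50) + 187/75) / (2·(1/3)) = 37/20 m/s
check:
stop time T_s = (37/20)/(3/2) = 1.2333 s
robot covers v_R·T_r = 1.8500·0.0600 = 0.1110 m before braking
robot covers 1.8500·1.2333 − ½·1.5000·1.2333² = 1.1408 m while stopping
human over T_r+T_s: 1.8000·(0.0600+1.2333) = 2.3280 m
residual clearance needed = 0.1500+0.0000+0.1000 = 0.2500 m
sum ≈ 0.1110+1.1408+2.3280+0.2500 ≈ 3.8298 m = S ✓

v_R_max = 37/20 m/s = 1.8500 m/s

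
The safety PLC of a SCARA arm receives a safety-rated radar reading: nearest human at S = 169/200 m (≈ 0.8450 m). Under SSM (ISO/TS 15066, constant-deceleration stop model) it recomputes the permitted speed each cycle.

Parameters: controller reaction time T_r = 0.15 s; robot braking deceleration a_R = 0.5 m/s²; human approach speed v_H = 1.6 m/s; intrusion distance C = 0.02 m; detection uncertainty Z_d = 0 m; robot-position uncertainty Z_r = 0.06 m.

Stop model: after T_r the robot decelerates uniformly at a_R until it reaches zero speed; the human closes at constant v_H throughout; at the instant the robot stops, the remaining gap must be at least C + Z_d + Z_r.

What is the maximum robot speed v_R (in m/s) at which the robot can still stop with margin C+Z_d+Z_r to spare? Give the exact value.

v_R_max = 3/20 m/s = 0.1500 m/s

quadratic (1)·v² + (67/20)·v + (-21/40) = 0
  disc = (67/20)² − 4·(1)·(-21/40) = 5329/400 ; √disc = 73/20
  v_R = (−(67/20) + 73/20) / (2·(1)) = 3/20 m/s
check:
braking lasts T_s = (3/20)/(1/2) = 0.3000 s
robot in T_r: 0.1500·0.1500 = 0.0225 m
braking distance = 0.1500²/(2·0.5000) = 0.0225 m
person approaches 1.6000·(0.1500+0.3000) = 0.7200 m
C+Z_d+Z_r = 0.0200+0.0000+0.0600 = 0.0800 m
sum ≈ 0.0225+0.0225+0.7200+0.0800 ≈ 0.8450 m = S ✓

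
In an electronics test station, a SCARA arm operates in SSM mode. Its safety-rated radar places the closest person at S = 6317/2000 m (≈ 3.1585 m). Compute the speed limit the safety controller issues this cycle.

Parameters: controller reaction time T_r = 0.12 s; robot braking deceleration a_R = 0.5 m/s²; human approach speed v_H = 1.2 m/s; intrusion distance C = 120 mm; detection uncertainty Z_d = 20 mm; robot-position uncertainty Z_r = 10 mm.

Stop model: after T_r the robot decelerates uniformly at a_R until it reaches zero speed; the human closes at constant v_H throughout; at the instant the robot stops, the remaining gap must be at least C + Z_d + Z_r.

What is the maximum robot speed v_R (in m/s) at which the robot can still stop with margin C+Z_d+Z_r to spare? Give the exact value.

v_R_max = 17/20 m/s = 0.8500 m/s

at the boundary: (1)·v² + (63/25)·v + (-5729/2000) = 0
  disc = (63/25)² − 4·(1)·(-5729/2000) = 44521/2500 ; √disc = 211/50
  v_R = (−(63/25) + 211/50) / (2·(1)) = 17/20 m/s
check:
T_s = v_R/a_R = (17/20)/(1/2) = 1.7000 s
reaction-phase robot travel = 0.8500·0.1200 = 0.1020 m
braking distance = 0.8500²/(2·0.5000) = 0.7225 m
human over T_r+T_s: 1.2000·(0.1200+1.7000) = 2.1840 m
margins: 0.1200+0.0200+0.0100 = 0.1500 m
sum ≈ 0.1020+0.7225+2.1840+0.1500 ≈ 3.1585 m = S ✓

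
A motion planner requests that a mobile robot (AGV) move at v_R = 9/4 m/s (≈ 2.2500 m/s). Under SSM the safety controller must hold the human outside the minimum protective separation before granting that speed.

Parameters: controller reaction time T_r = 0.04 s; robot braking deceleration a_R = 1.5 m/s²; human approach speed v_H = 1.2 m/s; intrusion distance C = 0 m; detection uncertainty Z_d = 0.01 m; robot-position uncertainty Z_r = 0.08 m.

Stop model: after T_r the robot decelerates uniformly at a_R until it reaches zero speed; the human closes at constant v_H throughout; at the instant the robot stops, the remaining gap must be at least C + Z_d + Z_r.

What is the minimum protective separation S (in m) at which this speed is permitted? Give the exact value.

braking lasts T_s = (9/4)/(3/2) = 1.5000 s
robot in T_r: 2.2500·0.0400 = 0.0900 m
robot under decel: 2.2500²/(2·1.5000) = 1.6875 m
person approaches 1.2000·(0.0400+1.5000) = 1.8480 m
residual clearance needed = 0.0000+0.0100+0.0800 = 0.0900 m
S_min ≈ 0.0900+1.6875+1.8480+0.0900  ⇒  S_min = 7431/2000 m

S_min = 7431/2000 m = 3.7155 m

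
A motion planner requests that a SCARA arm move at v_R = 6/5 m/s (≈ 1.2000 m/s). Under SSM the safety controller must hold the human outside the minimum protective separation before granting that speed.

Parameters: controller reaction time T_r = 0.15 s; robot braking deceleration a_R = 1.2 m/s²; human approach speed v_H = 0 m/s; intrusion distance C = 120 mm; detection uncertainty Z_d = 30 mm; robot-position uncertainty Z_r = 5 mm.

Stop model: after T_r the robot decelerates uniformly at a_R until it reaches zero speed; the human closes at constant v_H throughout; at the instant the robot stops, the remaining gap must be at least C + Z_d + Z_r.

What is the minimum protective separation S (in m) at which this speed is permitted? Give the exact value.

S_min = 187/200 m = 0.9350 m

stop time T_s = (6/5)/(6/5) = 1.0000 s
robot covers v_R·T_r = 1.2000·0.1500 = 0.1800 m before braking
braking distance = 1.2000²/(2·1.2000) = 0.6000 m
human over T_r+T_s: 0.0000·(0.1500+1.0000) = 0.0000 m
margins: 0.1200+0.0300+0.0050 = 0.1550 m
S_min ≈ 0.1800+0.6000+0.0000+0.1550  ⇒  S_min = 187/200 m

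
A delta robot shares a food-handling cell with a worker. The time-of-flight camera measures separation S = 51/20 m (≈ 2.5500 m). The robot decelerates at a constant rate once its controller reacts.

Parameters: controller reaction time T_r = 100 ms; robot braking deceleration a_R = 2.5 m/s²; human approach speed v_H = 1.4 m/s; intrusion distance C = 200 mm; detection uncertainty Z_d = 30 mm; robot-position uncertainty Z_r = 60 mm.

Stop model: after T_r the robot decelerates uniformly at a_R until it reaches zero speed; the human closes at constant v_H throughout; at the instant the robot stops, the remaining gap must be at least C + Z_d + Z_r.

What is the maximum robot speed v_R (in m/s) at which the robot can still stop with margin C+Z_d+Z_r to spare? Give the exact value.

v_R_max = 2 m/s = 2.0000 m/s

quadratic (1/5)·v² + (33/50)·v + (-53/25) = 0
  disc = (33/50)² − 4·(1/5)·(-53/25) = 5329/2500 ; √disc = 73/50
  v_R = (−(33/50) + 73/50) / (2·(1/5)) = 2 m/s
check:
T_s = v_R/a_R = 2/(5/2) = 0.8000 s
robot covers v_R·T_r = 2.0000·0.1000 = 0.2000 m before braking
braking distance = 2.0000²/(2·2.5000) = 0.8000 m
person approaches 1.4000·(0.1000+0.8000) = 1.2600 m
C+Z_d+Z_r = 0.2000+0.0300+0.0600 = 0.2900 m
sum ≈ 0.2000+0.8000+1.2600+0.2900 ≈ 2.5500 m = S ✓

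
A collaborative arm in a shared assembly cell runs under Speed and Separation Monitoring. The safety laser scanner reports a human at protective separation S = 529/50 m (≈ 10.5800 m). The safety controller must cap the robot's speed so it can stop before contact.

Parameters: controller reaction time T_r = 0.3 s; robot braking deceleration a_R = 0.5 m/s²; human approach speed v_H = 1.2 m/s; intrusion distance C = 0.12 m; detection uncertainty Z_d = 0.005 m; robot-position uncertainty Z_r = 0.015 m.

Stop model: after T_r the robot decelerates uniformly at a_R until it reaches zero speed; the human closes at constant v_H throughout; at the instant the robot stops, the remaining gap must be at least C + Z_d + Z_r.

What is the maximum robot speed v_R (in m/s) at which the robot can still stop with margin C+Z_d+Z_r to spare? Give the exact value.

at the boundary: (1)·v² + (27/10)·v + (-252/25) = 0
  disc = (27/10)² − 4·(1)·(-252/25) = 4761/100 ; √disc = 69/10
  v_R = (−(27/10) + 69/10) / (2·(1)) = 21/10 m/s
check:
braking lasts T_s = (21/10)/(1/2) = 4.2000 s
reaction-phase robot travel = 2.1000·0.3000 = 0.6300 m
robot under decel: 2.1000²/(2·0.5000) = 4.4100 m
human over T_r+T_s: 1.2000·(0.3000+4.2000) = 5.4000 m
C+Z_d+Z_r = 0.1200+0.0050+0.0150 = 0.1400 m
sum ≈ 0.6300+4.4100+5.4000+0.1400 ≈ 10.5800 m = S ✓

v_R_max = 21/10 m/s = 2.1000 m/s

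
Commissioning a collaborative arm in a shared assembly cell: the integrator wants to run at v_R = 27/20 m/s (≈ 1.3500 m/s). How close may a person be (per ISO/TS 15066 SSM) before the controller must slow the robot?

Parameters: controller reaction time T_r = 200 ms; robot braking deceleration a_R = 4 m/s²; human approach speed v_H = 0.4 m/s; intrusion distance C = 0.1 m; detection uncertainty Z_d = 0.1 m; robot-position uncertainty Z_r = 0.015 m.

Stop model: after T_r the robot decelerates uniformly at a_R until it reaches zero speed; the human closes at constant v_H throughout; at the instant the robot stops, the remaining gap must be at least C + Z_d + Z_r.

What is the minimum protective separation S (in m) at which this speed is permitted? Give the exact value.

T_s = v_R/a_R = (27/20)/4 = 0.3375 s
robot in T_r: 1.3500·0.2000 = 0.2700 m
robot covers 1.3500·0.3375 − ½·4.0000·0.3375² = 0.2278 m while stopping
human over T_r+T_s: 0.4000·(0.2000+0.3375) = 0.2150 m
margins: 0.1000+0.1000+0.0150 = 0.2150 m
S_min ≈ 0.2700+0.2278+0.2150+0.2150  ⇒  S_min = 2969/3200 m

S_min = 2969/3200 m = 0.9278 m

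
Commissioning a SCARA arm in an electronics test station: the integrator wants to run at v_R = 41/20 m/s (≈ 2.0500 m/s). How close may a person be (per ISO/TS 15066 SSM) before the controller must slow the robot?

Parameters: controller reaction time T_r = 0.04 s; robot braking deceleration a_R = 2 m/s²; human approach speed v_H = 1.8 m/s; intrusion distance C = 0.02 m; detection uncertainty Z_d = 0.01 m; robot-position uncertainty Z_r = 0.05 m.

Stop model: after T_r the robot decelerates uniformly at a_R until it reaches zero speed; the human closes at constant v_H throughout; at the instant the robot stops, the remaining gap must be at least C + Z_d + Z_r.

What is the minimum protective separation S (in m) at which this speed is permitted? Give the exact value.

stop time T_s = (41/20)/2 = 1.0250 s
robot covers v_R·T_r = 2.0500·0.0400 = 0.0820 m before braking
braking distance = 2.0500²/(2·2.0000) = 1.0506 m
human closes 1.8000·1.0650 = 1.9170 m
residual clearance needed = 0.0200+0.0100+0.0500 = 0.0800 m
S_min ≈ 0.0820+1.0506+1.9170+0.0800  ⇒  S_min = 25037/8000 m

S_min = 25037/8000 m = 3.1296 m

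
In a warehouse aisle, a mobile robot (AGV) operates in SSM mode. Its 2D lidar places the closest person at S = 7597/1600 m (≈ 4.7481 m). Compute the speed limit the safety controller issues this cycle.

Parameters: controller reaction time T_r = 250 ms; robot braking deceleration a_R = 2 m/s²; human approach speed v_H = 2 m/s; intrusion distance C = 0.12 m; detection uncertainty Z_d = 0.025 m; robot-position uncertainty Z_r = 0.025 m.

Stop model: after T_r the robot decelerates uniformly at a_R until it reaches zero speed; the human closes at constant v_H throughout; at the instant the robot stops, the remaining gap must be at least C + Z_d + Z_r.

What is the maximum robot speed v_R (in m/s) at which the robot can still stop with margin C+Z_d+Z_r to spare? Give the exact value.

collect terms ⇒ (1/4)·v_R² + (5/4)·v_R + (-261/64) = 0
  disc = (5/4)² − 4·(1/4)·(-261/64) = 361/64 ; √disc = 19/8
  v_R = (−(5/4) + 19/8) / (2·(1/4)) = 9/4 m/s
check:
stop time T_s = (9/4)/2 = 1.1250 s
robot covers v_R·T_r = 2.2500·0.2500 = 0.5625 m before braking
braking distance = 2.2500²/(2·2.0000) = 1.2656 m
person approaches 2.0000·(0.2500+1.1250) = 2.7500 m
C+Z_d+Z_r = 0.1200+0.0250+0.0250 = 0.1700 m
sum ≈ 0.5625+1.2656+2.7500+0.1700 ≈ 4.7481 m = S ✓

v_R_max = 9/4 m/s = 2.2500 m/s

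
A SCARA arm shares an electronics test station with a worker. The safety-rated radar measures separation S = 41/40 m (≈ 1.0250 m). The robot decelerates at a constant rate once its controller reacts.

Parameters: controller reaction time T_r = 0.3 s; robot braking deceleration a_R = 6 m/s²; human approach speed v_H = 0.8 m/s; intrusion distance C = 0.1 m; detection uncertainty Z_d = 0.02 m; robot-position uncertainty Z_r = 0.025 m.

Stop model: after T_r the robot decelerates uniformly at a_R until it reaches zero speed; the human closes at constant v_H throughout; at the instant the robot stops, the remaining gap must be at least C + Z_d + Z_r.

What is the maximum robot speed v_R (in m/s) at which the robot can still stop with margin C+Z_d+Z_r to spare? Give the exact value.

v_R_max = 6/5 m/s = 1.2000 m/s

quadratic (1/12)·v² + (13/30)·v + (-16/25) = 0
  disc = (13/30)² − 4·(1/12)·(-16/25) = 361/900 ; √disc = 19/30
  v_R = (−(13/30) + 19/30) / (2·(1/12)) = 6/5 m/s
check:
braking lasts T_s = (6/5)/6 = 0.2000 s
robot covers v_R·T_r = 1.2000·0.3000 = 0.3600 m before braking
robot under decel: 1.2000²/(2·6.0000) = 0.1200 m
person approaches 0.8000·(0.3000+0.2000) = 0.4000 m
residual clearance needed = 0.1000+0.0200+0.0250 = 0.1450 m
sum ≈ 0.3600+0.1200+0.4000+0.1450 ≈ 1.0250 m = S ✓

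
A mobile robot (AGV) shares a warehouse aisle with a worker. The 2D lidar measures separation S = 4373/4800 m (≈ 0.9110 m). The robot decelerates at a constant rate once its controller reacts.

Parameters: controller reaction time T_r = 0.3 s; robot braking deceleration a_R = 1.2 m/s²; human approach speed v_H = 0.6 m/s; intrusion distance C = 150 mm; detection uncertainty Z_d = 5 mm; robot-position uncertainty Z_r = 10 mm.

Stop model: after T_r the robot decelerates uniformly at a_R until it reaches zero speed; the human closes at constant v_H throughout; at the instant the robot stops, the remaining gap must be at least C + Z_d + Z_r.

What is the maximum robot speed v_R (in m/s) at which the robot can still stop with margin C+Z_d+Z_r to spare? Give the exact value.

quadratic (5/12)·v² + (4/5)·v + (-2717/4800) = 0
  disc = (4/5)² − 4·(5/12)·(-2717/4800) = 22801/14400 ; √disc = 151/120
  v_R = (−(4/5) + 151/120) / (2·(5/12)) = 11/20 m/s
check:
T_s = v_R/a_R = (11/20)/(6/5) = 0.4583 s
robot covers v_R·T_r = 0.5500·0.3000 = 0.1650 m before braking
robot covers 0.5500·0.4583 − ½·1.2000·0.4583² = 0.1260 m while stopping
human over T_r+T_s: 0.6000·(0.3000+0.4583) = 0.4550 m
margins: 0.1500+0.0050+0.0100 = 0.1650 m
sum ≈ 0.1650+0.1260+0.4550+0.1650 ≈ 0.9110 m = S ✓

v_R_max = 11/20 m/s = 0.5500 m/s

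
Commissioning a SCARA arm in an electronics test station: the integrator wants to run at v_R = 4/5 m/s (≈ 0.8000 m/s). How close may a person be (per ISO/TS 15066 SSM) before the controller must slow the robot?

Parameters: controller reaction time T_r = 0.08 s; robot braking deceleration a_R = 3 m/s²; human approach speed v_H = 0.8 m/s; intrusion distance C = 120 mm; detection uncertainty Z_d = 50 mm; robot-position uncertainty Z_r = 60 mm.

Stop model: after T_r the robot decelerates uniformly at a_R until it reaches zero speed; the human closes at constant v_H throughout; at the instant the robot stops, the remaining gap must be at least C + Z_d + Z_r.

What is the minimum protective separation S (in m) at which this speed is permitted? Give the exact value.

braking lasts T_s = (4/5)/3 = 0.2667 s
reaction-phase robot travel = 0.8000·0.0800 = 0.0640 m
robot under decel: 0.8000²/(2·3.0000) = 0.1067 m
human over T_r+T_s: 0.8000·(0.0800+0.2667) = 0.2773 m
C+Z_d+Z_r = 0.1200+0.0500+0.0600 = 0.2300 m
S_min ≈ 0.0640+0.1067+0.2773+0.2300  ⇒  S_min = 339/500 m

S_min = 339/500 m = 0.6780 m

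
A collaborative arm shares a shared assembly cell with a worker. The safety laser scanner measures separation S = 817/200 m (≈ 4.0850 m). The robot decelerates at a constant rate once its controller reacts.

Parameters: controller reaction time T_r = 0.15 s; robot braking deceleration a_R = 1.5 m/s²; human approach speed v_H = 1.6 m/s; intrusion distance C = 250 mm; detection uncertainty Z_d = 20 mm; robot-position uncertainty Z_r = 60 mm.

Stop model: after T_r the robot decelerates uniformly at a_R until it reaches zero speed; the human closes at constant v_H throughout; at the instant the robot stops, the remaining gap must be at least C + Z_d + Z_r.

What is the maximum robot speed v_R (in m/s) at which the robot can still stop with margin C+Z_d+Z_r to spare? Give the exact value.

collect terms ⇒ (1/3)·v_R² + (73/60)·v_R + (-703/200) = 0
  disc = (73/60)² − 4·(1/3)·(-703/200) = 22201/3600 ; √disc = 149/60
  v_R = (−(73/60) + 149/60) / (2·(1/3)) = 19/10 m/s
check:
braking lasts T_s = (19/10)/(3/2) = 1.2667 s
robot in T_r: 1.9000·0.1500 = 0.2850 m
robot covers 1.9000·1.2667 − ½·1.5000·1.2667² = 1.2033 m while stopping
person approaches 1.6000·(0.1500+1.2667) = 2.2667 m
C+Z_d+Z_r = 0.2500+0.0200+0.0600 = 0.3300 m
sum ≈ 0.2850+1.2033+2.2667+0.3300 ≈ 4.0850 m = S ✓

v_R_max = 19/10 m/s = 1.9000 m/s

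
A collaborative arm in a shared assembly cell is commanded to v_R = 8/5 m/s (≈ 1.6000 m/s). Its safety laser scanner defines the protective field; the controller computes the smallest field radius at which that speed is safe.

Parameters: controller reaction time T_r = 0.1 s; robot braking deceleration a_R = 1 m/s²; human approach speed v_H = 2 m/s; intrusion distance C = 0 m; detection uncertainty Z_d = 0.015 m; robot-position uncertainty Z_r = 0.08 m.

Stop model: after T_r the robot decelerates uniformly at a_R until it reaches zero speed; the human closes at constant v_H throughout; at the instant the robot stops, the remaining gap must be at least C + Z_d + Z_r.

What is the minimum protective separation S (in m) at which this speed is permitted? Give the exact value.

S_min = 987/200 m = 4.9350 m

T_s = v_R/a_R = (8/5)/1 = 1.6000 s
robot in T_r: 1.6000·0.1000 = 0.1600 m
braking distance = 1.6000²/(2·1.0000) = 1.2800 m
human over T_r+T_s: 2.0000·(0.1000+1.6000) = 3.4000 m
margins: 0.0000+0.0150+0.0800 = 0.0950 m
S_min ≈ 0.1600+1.2800+3.4000+0.0950  ⇒  S_min = 987/200 m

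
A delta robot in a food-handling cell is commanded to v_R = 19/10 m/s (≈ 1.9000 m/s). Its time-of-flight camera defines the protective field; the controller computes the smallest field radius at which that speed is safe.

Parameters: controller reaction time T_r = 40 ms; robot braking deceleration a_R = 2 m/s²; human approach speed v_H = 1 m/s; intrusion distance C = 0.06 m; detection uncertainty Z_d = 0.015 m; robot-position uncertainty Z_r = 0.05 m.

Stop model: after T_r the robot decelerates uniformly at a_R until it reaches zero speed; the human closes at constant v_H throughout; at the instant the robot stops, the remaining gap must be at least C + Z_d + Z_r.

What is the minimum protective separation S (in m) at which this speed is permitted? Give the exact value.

S_min = 4187/2000 m = 2.0935 m

braking lasts T_s = (19/10)/2 = 0.9500 s
robot in T_r: 1.9000·0.0400 = 0.0760 m
robot covers 1.9000·0.9500 − ½·2.0000·0.9500² = 0.9025 m while stopping
human closes 1.0000·0.9900 = 0.9900 m
margins: 0.0600+0.0150+0.0500 = 0.1250 m
S_min ≈ 0.0760+0.9025+0.9900+0.1250  ⇒  S_min = 4187/2000 m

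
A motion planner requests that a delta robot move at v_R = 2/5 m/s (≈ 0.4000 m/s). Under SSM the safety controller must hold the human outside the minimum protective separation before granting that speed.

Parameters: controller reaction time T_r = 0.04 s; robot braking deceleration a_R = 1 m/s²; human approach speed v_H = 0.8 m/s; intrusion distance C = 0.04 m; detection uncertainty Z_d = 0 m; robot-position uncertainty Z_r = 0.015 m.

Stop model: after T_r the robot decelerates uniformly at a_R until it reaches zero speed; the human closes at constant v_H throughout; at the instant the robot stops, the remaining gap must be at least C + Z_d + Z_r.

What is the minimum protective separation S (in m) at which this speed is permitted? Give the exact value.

S_min = 503/1000 m = 0.5030 m

T_s = v_R/a_R = (2/5)/1 = 0.4000 s
reaction-phase robot travel = 0.4000·0.0400 = 0.0160 m
robot under decel: 0.4000²/(2·1.0000) = 0.0800 m
human closes 0.8000·0.4400 = 0.3520 m
residual clearance needed = 0.0400+0.0000+0.0150 = 0.0550 m
S_min ≈ 0.0160+0.0800+0.3520+0.0550  ⇒  S_min = 503/1000 m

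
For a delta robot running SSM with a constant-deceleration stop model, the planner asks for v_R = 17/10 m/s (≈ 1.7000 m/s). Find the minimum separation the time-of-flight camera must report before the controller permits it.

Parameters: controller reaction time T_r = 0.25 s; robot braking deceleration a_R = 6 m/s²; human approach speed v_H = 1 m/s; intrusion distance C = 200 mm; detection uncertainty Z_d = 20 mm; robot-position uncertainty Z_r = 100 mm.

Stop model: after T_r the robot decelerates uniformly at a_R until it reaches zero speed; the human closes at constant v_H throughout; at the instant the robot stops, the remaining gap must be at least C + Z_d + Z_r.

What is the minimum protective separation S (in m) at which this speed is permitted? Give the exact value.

S_min = 1823/1200 m = 1.5192 m

T_s = v_R/a_R = (17/10)/6 = 0.2833 s
reaction-phase robot travel = 1.7000·0.2500 = 0.4250 m
robot under decel: 1.7000²/(2·6.0000) = 0.2408 m
person approaches 1.0000·(0.2500+0.2833) = 0.5333 m
margins: 0.2000+0.0200+0.1000 = 0.3200 m
S_min ≈ 0.4250+0.2408+0.5333+0.3200  ⇒  S_min = 1823/1200 m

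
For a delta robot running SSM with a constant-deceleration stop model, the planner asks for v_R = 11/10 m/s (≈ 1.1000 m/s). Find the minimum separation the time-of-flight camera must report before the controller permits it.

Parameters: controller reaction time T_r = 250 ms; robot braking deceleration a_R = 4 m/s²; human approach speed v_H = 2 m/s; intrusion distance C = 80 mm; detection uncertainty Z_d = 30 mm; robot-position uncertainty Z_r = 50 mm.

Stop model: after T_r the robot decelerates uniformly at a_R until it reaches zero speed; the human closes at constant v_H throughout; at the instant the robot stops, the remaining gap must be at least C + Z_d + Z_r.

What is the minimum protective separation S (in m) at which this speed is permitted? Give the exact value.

S_min = 1309/800 m = 1.6362 m

braking lasts T_s = (11/10)/4 = 0.2750 s
robot covers v_R·T_r = 1.1000·0.2500 = 0.2750 m before braking
braking distance = 1.1000²/(2·4.0000) = 0.1512 m
human closes 2.0000·0.5250 = 1.0500 m
margins: 0.0800+0.0300+0.0500 = 0.1600 m
S_min ≈ 0.2750+0.1512+1.0500+0.1600  ⇒  S_min = 1309/800 m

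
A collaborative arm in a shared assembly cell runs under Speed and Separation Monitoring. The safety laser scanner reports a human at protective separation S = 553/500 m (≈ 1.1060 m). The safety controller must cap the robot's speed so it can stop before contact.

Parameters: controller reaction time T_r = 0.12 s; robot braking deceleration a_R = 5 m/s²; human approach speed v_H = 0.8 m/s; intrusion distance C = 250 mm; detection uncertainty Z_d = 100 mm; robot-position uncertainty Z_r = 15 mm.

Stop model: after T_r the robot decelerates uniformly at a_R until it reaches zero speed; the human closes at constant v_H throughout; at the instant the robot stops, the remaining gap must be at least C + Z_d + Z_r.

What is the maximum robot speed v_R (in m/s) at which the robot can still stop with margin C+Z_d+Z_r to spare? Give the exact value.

v_R_max = 3/2 m/s = 1.5000 m/s

quadratic (1/10)·v² + (7/25)·v + (-129/200) = 0
  disc = (7/25)² − 4·(1/10)·(-129/200) = 841/2500 ; √disc = 29/50
  v_R = (−(7/25) + 29/50) / (2·(1/10)) = 3/2 m/s
check:
braking lasts T_s = (3/2)/5 = 0.3000 s
robot covers v_R·T_r = 1.5000·0.1200 = 0.1800 m before braking
robot under decel: 1.5000²/(2·5.0000) = 0.2250 m
human closes 0.8000·0.4200 = 0.3360 m
residual clearance needed = 0.2500+0.1000+0.0150 = 0.3650 m
sum ≈ 0.1800+0.2250+0.3360+0.3650 ≈ 1.1060 m = S ✓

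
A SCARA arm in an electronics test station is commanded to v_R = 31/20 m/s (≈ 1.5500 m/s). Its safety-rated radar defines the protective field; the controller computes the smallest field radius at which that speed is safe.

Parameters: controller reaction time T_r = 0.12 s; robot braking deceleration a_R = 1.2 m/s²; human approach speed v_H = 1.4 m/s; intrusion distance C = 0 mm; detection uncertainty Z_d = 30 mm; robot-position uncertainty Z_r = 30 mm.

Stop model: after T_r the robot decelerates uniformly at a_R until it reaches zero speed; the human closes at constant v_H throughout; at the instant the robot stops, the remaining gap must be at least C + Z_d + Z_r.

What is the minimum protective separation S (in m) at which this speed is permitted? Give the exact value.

braking lasts T_s = (31/20)/(6/5) = 1.2917 s
robot covers v_R·T_r = 1.5500·0.1200 = 0.1860 m before braking
robot under decel: 1.5500²/(2·1.2000) = 1.0010 m
human closes 1.4000·1.4117 = 1.9763 m
residual clearance needed = 0.0000+0.0300+0.0300 = 0.0600 m
S_min ≈ 0.1860+1.0010+1.9763+0.0600  ⇒  S_min = 25787/8000 m

S_min = 25787/8000 m = 3.2234 m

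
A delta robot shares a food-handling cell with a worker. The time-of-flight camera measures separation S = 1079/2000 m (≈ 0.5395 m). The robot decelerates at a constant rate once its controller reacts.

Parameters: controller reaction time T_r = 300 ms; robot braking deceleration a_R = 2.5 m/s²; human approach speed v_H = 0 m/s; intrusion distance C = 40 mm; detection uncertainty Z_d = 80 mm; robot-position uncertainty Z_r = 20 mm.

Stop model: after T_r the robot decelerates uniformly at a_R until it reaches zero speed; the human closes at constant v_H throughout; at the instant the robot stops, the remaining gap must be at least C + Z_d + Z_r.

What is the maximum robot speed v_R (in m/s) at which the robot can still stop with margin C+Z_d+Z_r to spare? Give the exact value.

v_R_max = 17/20 m/s = 0.8500 m/s

quadratic (1/5)·v² + (3/10)·v + (-799/2000) = 0
  disc = (3/10)² − 4·(1/5)·(-799/2000) = 256/625 ; √disc = 16/25
  v_R = (−(3/10) + 16/25) / (2·(1/5)) = 17/20 m/s
check:
T_s = v_R/a_R = (17/20)/(5/2) = 0.3400 s
robot covers v_R·T_r = 0.8500·0.3000 = 0.2550 m before braking
robot covers 0.8500·0.3400 − ½·2.5000·0.3400² = 0.1445 m while stopping
person approaches 0.0000·(0.3000+0.3400) = 0.0000 m
margins: 0.0400+0.0800+0.0200 = 0.1400 m
sum ≈ 0.2550+0.1445+0.0000+0.1400 ≈ 0.5395 m = S ✓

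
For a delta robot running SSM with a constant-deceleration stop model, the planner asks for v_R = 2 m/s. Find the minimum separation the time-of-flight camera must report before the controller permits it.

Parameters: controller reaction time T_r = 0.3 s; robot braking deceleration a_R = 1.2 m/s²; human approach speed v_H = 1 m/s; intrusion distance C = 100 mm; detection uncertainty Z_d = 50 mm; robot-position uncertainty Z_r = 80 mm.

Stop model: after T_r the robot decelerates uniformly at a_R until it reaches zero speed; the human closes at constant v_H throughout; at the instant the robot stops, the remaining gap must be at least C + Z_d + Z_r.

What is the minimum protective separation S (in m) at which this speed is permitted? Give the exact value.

braking lasts T_s = 2/(6/5) = 1.6667 s
robot in T_r: 2.0000·0.3000 = 0.6000 m
braking distance = 2.0000²/(2·1.2000) = 1.6667 m
person approaches 1.0000·(0.3000+1.6667) = 1.9667 m
margins: 0.1000+0.0500+0.0800 = 0.2300 m
S_min ≈ 0.6000+1.6667+1.9667+0.2300  ⇒  S_min = 1339/300 m

S_min = 1339/300 m = 4.4633 m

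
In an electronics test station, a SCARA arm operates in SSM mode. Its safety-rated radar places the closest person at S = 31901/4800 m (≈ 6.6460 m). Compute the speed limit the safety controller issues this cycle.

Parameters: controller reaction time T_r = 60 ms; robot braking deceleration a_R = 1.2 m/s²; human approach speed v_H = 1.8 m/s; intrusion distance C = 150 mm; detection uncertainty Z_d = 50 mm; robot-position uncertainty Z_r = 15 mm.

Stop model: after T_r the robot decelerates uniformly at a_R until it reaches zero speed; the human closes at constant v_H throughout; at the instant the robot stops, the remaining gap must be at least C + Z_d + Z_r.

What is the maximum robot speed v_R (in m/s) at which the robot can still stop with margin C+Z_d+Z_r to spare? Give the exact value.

v_R_max = 49/20 m/s = 2.4500 m/s

collect terms ⇒ (5/12)·v_R² + (39/25)·v_R + (-151753/24000) = 0
  disc = (39/25)² − 4·(5/12)·(-151753/24000) = 4669921/360000 ; √disc = 2161/600
  v_R = (−(39/25) + 2161/600) / (2·(5/12)) = 49/20 m/s
check:
T_s = v_R/a_R = (49/20)/(6/5) = 2.0417 s
reaction-phase robot travel = 2.4500·0.0600 = 0.1470 m
braking distance = 2.4500²/(2·1.2000) = 2.5010 m
human closes 1.8000·2.1017 = 3.7830 m
C+Z_d+Z_r = 0.1500+0.0500+0.0150 = 0.2150 m
sum ≈ 0.1470+2.5010+3.7830+0.2150 ≈ 6.6460 m = S ✓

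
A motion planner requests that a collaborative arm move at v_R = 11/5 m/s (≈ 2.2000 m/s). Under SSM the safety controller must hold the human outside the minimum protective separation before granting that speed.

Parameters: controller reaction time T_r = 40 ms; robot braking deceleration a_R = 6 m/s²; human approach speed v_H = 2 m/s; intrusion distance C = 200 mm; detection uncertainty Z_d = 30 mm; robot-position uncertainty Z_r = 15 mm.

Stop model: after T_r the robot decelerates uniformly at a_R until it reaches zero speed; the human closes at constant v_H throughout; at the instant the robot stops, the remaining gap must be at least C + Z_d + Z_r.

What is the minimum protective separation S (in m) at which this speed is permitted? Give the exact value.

S_min = 4649/3000 m = 1.5497 m

braking lasts T_s = (11/5)/6 = 0.3667 s
robot in T_r: 2.2000·0.0400 = 0.0880 m
braking distance = 2.2000²/(2·6.0000) = 0.4033 m
person approaches 2.0000·(0.0400+0.3667) = 0.8133 m
residual clearance needed = 0.2000+0.0300+0.0150 = 0.2450 m
S_min ≈ 0.0880+0.4033+0.8133+0.2450  ⇒  S_min = 4649/3000 m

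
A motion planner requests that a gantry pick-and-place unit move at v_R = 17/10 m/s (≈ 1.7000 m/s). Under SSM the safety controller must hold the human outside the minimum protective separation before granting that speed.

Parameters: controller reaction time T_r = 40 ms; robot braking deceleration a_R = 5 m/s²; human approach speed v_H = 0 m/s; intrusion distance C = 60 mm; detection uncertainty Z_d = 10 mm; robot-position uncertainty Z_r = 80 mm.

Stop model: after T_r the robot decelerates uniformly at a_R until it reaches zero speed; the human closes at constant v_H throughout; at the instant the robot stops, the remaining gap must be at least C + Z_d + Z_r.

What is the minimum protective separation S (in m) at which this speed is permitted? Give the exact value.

T_s = v_R/a_R = (17/10)/5 = 0.3400 s
robot covers v_R·T_r = 1.7000·0.0400 = 0.0680 m before braking
braking distance = 1.7000²/(2·5.0000) = 0.2890 m
human closes 0.0000·0.3800 = 0.0000 m
residual clearance needed = 0.0600+0.0100+0.0800 = 0.1500 m
S_min ≈ 0.0680+0.2890+0.0000+0.1500  ⇒  S_min = 507/1000 m

S_min = 507/1000 m = 0.5070 m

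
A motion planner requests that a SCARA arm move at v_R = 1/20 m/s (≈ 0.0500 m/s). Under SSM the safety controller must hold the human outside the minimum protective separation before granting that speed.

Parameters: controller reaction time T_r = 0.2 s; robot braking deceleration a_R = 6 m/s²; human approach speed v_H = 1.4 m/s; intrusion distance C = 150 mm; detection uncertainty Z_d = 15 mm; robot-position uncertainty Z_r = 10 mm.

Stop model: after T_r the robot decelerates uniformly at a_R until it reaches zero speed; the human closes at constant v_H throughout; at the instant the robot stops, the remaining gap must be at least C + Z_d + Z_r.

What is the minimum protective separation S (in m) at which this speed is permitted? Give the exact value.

stop time T_s = (1/20)/6 = 0.0083 s
robot in T_r: 0.0500·0.2000 = 0.0100 m
robot covers 0.0500·0.0083 − ½·6.0000·0.0083² = 0.0002 m while stopping
human closes 1.4000·0.2083 = 0.2917 m
residual clearance needed = 0.1500+0.0150+0.0100 = 0.1750 m
S_min ≈ 0.0100+0.0002+0.2917+0.1750  ⇒  S_min = 763/1600 m

S_min = 763/1600 m = 0.4769 m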